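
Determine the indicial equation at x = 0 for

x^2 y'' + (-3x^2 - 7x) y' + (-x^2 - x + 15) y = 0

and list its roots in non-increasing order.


Divide by x^2 to reach normal form y'' + P_1(x) y' + P_2(x) y = 0 with P_1(x) = -3 - 7/x and P_2(x) = -1 - 1/x + 15/x^2.
x = 0 is a singular point because the y'-coefficient -3 - 7/x has a pole at x = 0 and the y-coefficient -1 - 1/x + 15/x^2 has a pole at x = 0.
It is a regular singular point because x P_1(x) = p(x) = -3x - 7 and x^2 P_2(x) = q(x) = -x^2 - x + 15 are polynomials, hence analytic at x = 0.
p(0) = -7,  q(0) = 15.
Indicial equation: r(r-1) + p(0) r + q(0) = 0, i.e. r^2 + (p(0) - 1) r + q(0) = 0, i.e. r^2 - 8 r + 15 = 0.
Discriminant: (-8)^2 - 4(15) = 4, so r = (8 ± 2)/2.
Solving: r_1 = 5, r_2 = 3.

indicial: r^2 - 8 r + 15 = 0; roots r_1 = 5, r_2 = 3


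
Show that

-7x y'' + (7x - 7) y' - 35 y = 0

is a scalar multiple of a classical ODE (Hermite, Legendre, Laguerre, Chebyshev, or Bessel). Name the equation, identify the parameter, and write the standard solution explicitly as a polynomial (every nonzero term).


All three coefficients share the factor -7; dividing through by -7 gives  x y'' + (1 - x) y' + 5 y = 0.
This matches the Laguerre equation x y'' + (1 - x) y' + n y = 0 with n = 5; the polynomial solution is L_5(x).
With y = sum_k a_k x^k, matching x^k gives (k+1)k a_{k+1} + (k+1) a_{k+1} - k a_k + n a_k = 0, i.e. (k+1)^2 a_{k+1} = (k - n) a_k = (k - 5) a_k. The right side vanishes at k = 5, so the series terminates at degree 5.
Standard normalization L_n(0) = 1 gives a_0 = 1. Work upward with a_{k+1} = (k - 5) a_k / (k+1)^2:
  a_1 = (0 - 5)(1) / 1^2 = -5/1 = -5
  a_2 = (1 - 5)(-5) / 2^2 = 20/4 = 5
  a_3 = (2 - 5)(5) / 3^2 = -15/9 = -5/3
  a_4 = (3 - 5)(-5/3) / 4^2 = (10/3)/16 = 5/24
  a_5 = (4 - 5)(5/24) / 5^2 = (-5/24)/25 = -1/120
Hence L_5(x) = -x^5/120 + 5 x^4/24 - 5 x^3/3 + 5 x^2 - 5 x + 1.

L_5(x); series = -x^5/120 + 5 x^4/24 - 5 x^3/3 + 5 x^2 - 5 x + 1


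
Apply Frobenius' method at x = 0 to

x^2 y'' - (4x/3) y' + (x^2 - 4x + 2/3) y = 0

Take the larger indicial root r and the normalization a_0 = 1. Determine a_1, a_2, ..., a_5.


Write in Frobenius form y'' + (p(x)/x) y' + (q(x)/x^2) y = 0:
  p(x) = -4/3,  q(x) = x^2 - 4x + 2/3.
Indicial equation: r(r-1) + (-4/3) r + (2/3) = 0 -> roots r_1 = 2, r_2 = 1/3.
Take r = r_1 = 2. Let y(x) = x^r sum_{n>=0} a_n x^n with a_0 = 1.
Substitute y = x^r sum a_n x^n and match x^{r+n}. The recurrence is
  D(n) a_n - 4 a_{n-1} + 1 a_{n-2} = 0,  where D(n) = (r+n)(r+n-1) + (-4/3)(r+n) + (2/3).
  a_n = [4 a_{n-1} - 1 a_{n-2}] / D(n).
Since the indicial polynomial factors as (r - r_1)(r - r_2), D(n) = (r_1 + n - r_1)(r_1 + n - r_2) = n(n + 5/3).
Evaluating step by step (a_0 = 1):
  n = 1: D(1) = 1(1 + 5/3) = 8/3; numerator = 4(1) = 4; a_1 = (4)/(8/3) = 3/2
  n = 2: D(2) = 2(2 + 5/3) = 22/3; numerator = 4(3/2) - 1(1) = 5; a_2 = (5)/(22/3) = 15/22
  n = 3: D(3) = 3(3 + 5/3) = 14; numerator = 4(15/22) - 1(3/2) = 27/22; a_3 = (27/22)/(14) = 27/308
  n = 4: D(4) = 4(4 + 5/3) = 68/3; numerator = 4(27/308) - 1(15/22) = -51/154; a_4 = (-51/154)/(68/3) = -9/616
  n = 5: D(5) = 5(5 + 5/3) = 100/3; numerator = 4(-9/616) - 1(27/308) = -45/308; a_5 = (-45/308)/(100/3) = -27/6160

r = 2; a_0 = 1; a_1 = 3/2; a_2 = 15/22; a_3 = 27/308; a_4 = -9/616; a_5 = -27/6160


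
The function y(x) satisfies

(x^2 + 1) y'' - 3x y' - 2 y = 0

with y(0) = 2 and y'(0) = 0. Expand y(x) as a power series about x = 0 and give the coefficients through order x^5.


Ansatz: y(x) = sum_{n>=0} a_n x^n, so y'(x) = sum_{n>=1} n a_n x^(n-1) and y''(x) = sum_{n>=2} n(n-1) a_n x^(n-2).
Substitute into P(x) y'' + Q(x) y' + R(x) y = 0 with P(x) = x^2 + 1, Q(x) = -3x, R(x) = -2, and match powers of x.
Initial conditions: a_0 = 2, a_1 = 0.
Setting the coefficient of each power of x to zero and solving order by order (substituting the coefficients already found):
  x^0: 2 a_2 - 2 a_0 = 0  ->  2 a_2 = 2 a_0 = 4  ->  a_2 = 2
  x^1: 6 a_3 - 5 a_1 = 0  ->  6 a_3 = 5 a_1 = 0  ->  a_3 = 0
  x^2: 12 a_4 - 6 a_2 = 0  ->  12 a_4 = 6 a_2 = 12  ->  a_4 = 1
  x^3: 20 a_5 - 5 a_3 = 0  ->  20 a_5 = 5 a_3 = 0  ->  a_5 = 0
Truncated series: y(x) = 2 + 2 x^2 + x^4 + O(x^6).

a_0 = 2; a_1 = 0; a_2 = 2; a_3 = 0; a_4 = 1; a_5 = 0


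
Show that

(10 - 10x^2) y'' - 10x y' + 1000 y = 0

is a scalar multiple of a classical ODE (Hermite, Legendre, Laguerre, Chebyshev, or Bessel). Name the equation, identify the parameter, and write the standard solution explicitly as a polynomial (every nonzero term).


All three coefficients share the factor 10; dividing through by 10 gives  (1 - x^2) y'' - x y' + 100 y = 0.
This matches the Chebyshev equation (1 - x^2) y'' - x y' + n^2 y = 0 (note the -x y' term, not -2x y') with n^2 = 100, so n = 10; the polynomial solution is T_10(x).
With y = sum_k a_k x^k, matching x^k gives (k+2)(k+1) a_{k+2} = (k^2 - n^2) a_k = (k - 10)(k + 10) a_k. The right side vanishes at k = 10, so the series with the parity of 10 terminates at degree 10.
Standard normalization: leading coefficient of T_n is 2^(n-1), so a_10 = 2^9 = 512. Work downward with a_k = (k+1)(k+2) a_{k+2} / ((k - 10)(k + 10)):
  a_8 = (9)(10)(512) / ((8 - 10)(8 + 10)) = 46080/(-36) = -1280
  a_6 = (7)(8)(-1280) / ((6 - 10)(6 + 10)) = -71680/(-64) = 1120
  a_4 = (5)(6)(1120) / ((4 - 10)(4 + 10)) = 33600/(-84) = -400
  a_2 = (3)(4)(-400) / ((2 - 10)(2 + 10)) = -4800/(-96) = 50
  a_0 = (1)(2)(50) / ((0 - 10)(0 + 10)) = 100/(-100) = -1
Hence T_10(x) = 512 x^10 - 1280 x^8 + 1120 x^6 - 400 x^4 + 50 x^2 - 1.

T_10(x); series = 512 x^10 - 1280 x^8 + 1120 x^6 - 400 x^4 + 50 x^2 - 1


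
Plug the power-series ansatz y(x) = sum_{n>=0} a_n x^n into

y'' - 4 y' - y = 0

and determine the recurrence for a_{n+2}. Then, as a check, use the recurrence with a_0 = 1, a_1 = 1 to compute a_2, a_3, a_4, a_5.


Substitute y = sum_n a_n x^n.
y''(x) has coefficient (n+2)(n+1) a_{n+2} at x^n;
-4 y'(x) has coefficient -4 (n+1) a_{n+1} at x^n;
-y(x) has coefficient -1 a_n at x^n.
Matching x^n: (n+2)(n+1) a_{n+2} - 4 (n+1) a_{n+1} - 1 a_n = 0.
Thus a_{n+2} = [4 (n+1) a_{n+1} + 1 a_n] / ((n+1)(n+2)).

Check with a_0 = 1, a_1 = 1 (apply the recurrence for n = 0, 1, 2, 3): a_0 = 1, a_1 = 1, a_2 = 5/2, a_3 = 7/2, a_4 = 89/24, a_5 = 377/120.

a_(n+2) = [4 (n+1) a_(n+1) + 1 a_n] / ((n+1)(n+2)); check: a_0 = 1, a_1 = 1, a_2 = 5/2, a_3 = 7/2, a_4 = 89/24, a_5 = 377/120


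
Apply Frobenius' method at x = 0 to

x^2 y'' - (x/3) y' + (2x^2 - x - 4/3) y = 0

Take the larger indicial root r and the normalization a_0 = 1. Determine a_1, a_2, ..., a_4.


Write in Frobenius form y'' + (p(x)/x) y' + (q(x)/x^2) y = 0:
  p(x) = -1/3,  q(x) = 2x^2 - x - 4/3.
Indicial equation: r(r-1) + (-1/3) r + (-4/3) = 0 -> roots r_1 = 2, r_2 = -2/3.
Take r = r_1 = 2. Let y(x) = x^r sum_{n>=0} a_n x^n with a_0 = 1.
Substitute y = x^r sum a_n x^n and match x^{r+n}. The recurrence is
  D(n) a_n - 1 a_{n-1} + 2 a_{n-2} = 0,  where D(n) = (r+n)(r+n-1) + (-1/3)(r+n) + (-4/3).
  a_n = [1 a_{n-1} - 2 a_{n-2}] / D(n).
Since the indicial polynomial factors as (r - r_1)(r - r_2), D(n) = (r_1 + n - r_1)(r_1 + n - r_2) = n(n + 8/3).
Evaluating step by step (a_0 = 1):
  n = 1: D(1) = 1(1 + 8/3) = 11/3; numerator = 1(1) = 1; a_1 = (1)/(11/3) = 3/11
  n = 2: D(2) = 2(2 + 8/3) = 28/3; numerator = 1(3/11) - 2(1) = -19/11; a_2 = (-19/11)/(28/3) = -57/308
  n = 3: D(3) = 3(3 + 8/3) = 17; numerator = 1(-57/308) - 2(3/11) = -225/308; a_3 = (-225/308)/(17) = -225/5236
  n = 4: D(4) = 4(4 + 8/3) = 80/3; numerator = 1(-225/5236) - 2(-57/308) = 1713/5236; a_4 = (1713/5236)/(80/3) = 5139/418880

r = 2; a_0 = 1; a_1 = 3/11; a_2 = -57/308; a_3 = -225/5236; a_4 = 5139/418880


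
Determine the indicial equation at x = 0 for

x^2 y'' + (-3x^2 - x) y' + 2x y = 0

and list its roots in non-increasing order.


Divide by x^2 to reach normal form y'' + P_1(x) y' + P_2(x) y = 0 with P_1(x) = -3 - 1/x and P_2(x) = 2/x.
x = 0 is a singular point because the y'-coefficient -3 - 1/x has a pole at x = 0 and the y-coefficient 2/x has a pole at x = 0.
It is a regular singular point because x P_1(x) = p(x) = -3x - 1 and x^2 P_2(x) = q(x) = 2x are polynomials, hence analytic at x = 0.
p(0) = -1,  q(0) = 0.
Indicial equation: r(r-1) + p(0) r + q(0) = 0, i.e. r^2 + (p(0) - 1) r + q(0) = 0, i.e. r^2 - 2 r = 0.
Discriminant: (-2)^2 - 4(0) = 4, so r = (2 ± 2)/2.
Solving: r_1 = 2, r_2 = 0.

indicial: r^2 - 2 r = 0; roots r_1 = 2, r_2 = 0


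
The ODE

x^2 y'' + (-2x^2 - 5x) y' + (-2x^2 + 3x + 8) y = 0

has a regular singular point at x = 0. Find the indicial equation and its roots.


Divide by x^2 to reach normal form y'' + P_1(x) y' + P_2(x) y = 0 with P_1(x) = -2 - 5/x and P_2(x) = -2 + 3/x + 8/x^2.
x = 0 is a singular point because the y'-coefficient -2 - 5/x has a pole at x = 0 and the y-coefficient -2 + 3/x + 8/x^2 has a pole at x = 0.
It is a regular singular point because x P_1(x) = p(x) = -2x - 5 and x^2 P_2(x) = q(x) = -2x^2 + 3x + 8 are polynomials, hence analytic at x = 0.
p(0) = -5,  q(0) = 8.
Indicial equation: r(r-1) + p(0) r + q(0) = 0, i.e. r^2 + (p(0) - 1) r + q(0) = 0, i.e. r^2 - 6 r + 8 = 0.
Discriminant: (-6)^2 - 4(8) = 4, so r = (6 ± 2)/2.
Solving: r_1 = 4, r_2 = 2.

indicial: r^2 - 6 r + 8 = 0; roots r_1 = 4, r_2 = 2


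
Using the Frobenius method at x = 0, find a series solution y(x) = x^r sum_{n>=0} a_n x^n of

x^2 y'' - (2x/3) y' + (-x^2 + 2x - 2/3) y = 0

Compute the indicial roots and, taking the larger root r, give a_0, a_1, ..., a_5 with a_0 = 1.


Write in Frobenius form y'' + (p(x)/x) y' + (q(x)/x^2) y = 0:
  p(x) = -2/3,  q(x) = -x^2 + 2x - 2/3.
Indicial equation: r(r-1) + (-2/3) r + (-2/3) = 0 -> roots r_1 = 2, r_2 = -1/3.
Take r = r_1 = 2. Let y(x) = x^r sum_{n>=0} a_n x^n with a_0 = 1.
Substitute y = x^r sum a_n x^n and match x^{r+n}. The recurrence is
  D(n) a_n + 2 a_{n-1} - 1 a_{n-2} = 0,  where D(n) = (r+n)(r+n-1) + (-2/3)(r+n) + (-2/3).
  a_n = [-2 a_{n-1} + 1 a_{n-2}] / D(n).
Since the indicial polynomial factors as (r - r_1)(r - r_2), D(n) = (r_1 + n - r_1)(r_1 + n - r_2) = n(n + 7/3).
Evaluating step by step (a_0 = 1):
  n = 1: D(1) = 1(1 + 7/3) = 10/3; numerator = -2(1) = -2; a_1 = (-2)/(10/3) = -3/5
  n = 2: D(2) = 2(2 + 7/3) = 26/3; numerator = -2(-3/5) + 1(1) = 11/5; a_2 = (11/5)/(26/3) = 33/130
  n = 3: D(3) = 3(3 + 7/3) = 16; numerator = -2(33/130) + 1(-3/5) = -72/65; a_3 = (-72/65)/(16) = -9/130
  n = 4: D(4) = 4(4 + 7/3) = 76/3; numerator = -2(-9/130) + 1(33/130) = 51/130; a_4 = (51/130)/(76/3) = 153/9880
  n = 5: D(5) = 5(5 + 7/3) = 110/3; numerator = -2(153/9880) + 1(-9/130) = -99/988; a_5 = (-99/988)/(110/3) = -27/9880

r = 2; a_0 = 1; a_1 = -3/5; a_2 = 33/130; a_3 = -9/130; a_4 = 153/9880; a_5 = -27/9880


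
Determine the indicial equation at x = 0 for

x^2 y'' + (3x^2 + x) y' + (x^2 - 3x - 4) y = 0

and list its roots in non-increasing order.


Divide by x^2 to reach normal form y'' + P_1(x) y' + P_2(x) y = 0 with P_1(x) = 3 + 1/x and P_2(x) = 1 - 3/x - 4/x^2.
x = 0 is a singular point because the y'-coefficient 3 + 1/x has a pole at x = 0 and the y-coefficient 1 - 3/x - 4/x^2 has a pole at x = 0.
It is a regular singular point because x P_1(x) = p(x) = 3x + 1 and x^2 P_2(x) = q(x) = x^2 - 3x - 4 are polynomials, hence analytic at x = 0.
p(0) = 1,  q(0) = -4.
Indicial equation: r(r-1) + p(0) r + q(0) = 0, i.e. r^2 + (p(0) - 1) r + q(0) = 0, i.e. r^2 - 4 = 0.
Discriminant: (0)^2 - 4(-4) = 16, so r = (0 ± 4)/2.
Solving: r_1 = 2, r_2 = -2.

indicial: r^2 - 4 = 0; roots r_1 = 2, r_2 = -2


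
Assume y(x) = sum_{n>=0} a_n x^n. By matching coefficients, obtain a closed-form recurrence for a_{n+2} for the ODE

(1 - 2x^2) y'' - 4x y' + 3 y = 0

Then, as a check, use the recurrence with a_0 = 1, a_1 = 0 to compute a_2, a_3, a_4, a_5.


Substitute y = sum_n a_n x^n.
(1 - 2 x^2) y'' contributes (n+2)(n+1) a_{n+2} - 2 n(n-1) a_n at x^n.
-4 x y'(x) contributes -4 n a_n at x^n.
3 y(x) contributes 3 a_n at x^n.
Matching x^n: (n+2)(n+1) a_{n+2} + (-2 n(n-1) - 4 n + 3) a_n = 0.
Thus a_{n+2} = (2 n(n-1) + 4 n - 3) / ((n+1)(n+2)) * a_n.

Check with a_0 = 1, a_1 = 0 (apply the recurrence for n = 0, 1, 2, 3): a_0 = 1, a_1 = 0, a_2 = -3/2, a_3 = 0, a_4 = -9/8, a_5 = 0.

a_(n+2) = (2 n(n-1) + 4 n - 3) / ((n+1)(n+2)) * a_n; check: a_0 = 1, a_1 = 0, a_2 = -3/2, a_3 = 0, a_4 = -9/8, a_5 = 0


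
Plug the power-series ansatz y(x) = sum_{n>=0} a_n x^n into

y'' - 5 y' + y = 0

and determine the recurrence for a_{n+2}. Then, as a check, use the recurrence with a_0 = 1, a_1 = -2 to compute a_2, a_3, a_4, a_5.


Substitute y = sum_n a_n x^n.
y''(x) has coefficient (n+2)(n+1) a_{n+2} at x^n;
-5 y'(x) has coefficient -5 (n+1) a_{n+1} at x^n;
y(x) has coefficient 1 a_n at x^n.
Matching x^n: (n+2)(n+1) a_{n+2} - 5 (n+1) a_{n+1} + 1 a_n = 0.
Thus a_{n+2} = [5 (n+1) a_{n+1} - 1 a_n] / ((n+1)(n+2)).

Check with a_0 = 1, a_1 = -2 (apply the recurrence for n = 0, 1, 2, 3): a_0 = 1, a_1 = -2, a_2 = -11/2, a_3 = -53/6, a_4 = -127/12, a_5 = -1217/120.

a_(n+2) = [5 (n+1) a_(n+1) - 1 a_n] / ((n+1)(n+2)); check: a_0 = 1, a_1 = -2, a_2 = -11/2, a_3 = -53/6, a_4 = -127/12, a_5 = -1217/120


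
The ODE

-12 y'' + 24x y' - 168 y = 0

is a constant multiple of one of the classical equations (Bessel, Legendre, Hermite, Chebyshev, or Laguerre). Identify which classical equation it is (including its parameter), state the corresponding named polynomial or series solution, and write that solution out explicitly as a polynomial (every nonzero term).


All three coefficients share the factor -12; dividing through by -12 gives  y'' - 2x y' + 14 y = 0.
This matches the Hermite equation y'' - 2x y' + 2n y = 0 with 2n = 14, so n = 7; the polynomial solution is H_7(x).
With y = sum_k a_k x^k, matching x^k gives (k+2)(k+1) a_{k+2} = 2(k - n) a_k = 2(k - 7) a_k. The right side vanishes at k = 7, so the series with the parity of 7 terminates at degree 7.
Standard normalization: leading coefficient of H_n is 2^n, so a_7 = 2^7 = 128. Work downward with a_k = (k+1)(k+2) a_{k+2} / (2(k - n)):
  a_5 = (6)(7)(128) / (2(5 - 7)) = 5376/(-4) = -1344
  a_3 = (4)(5)(-1344) / (2(3 - 7)) = -26880/(-8) = 3360
  a_1 = (2)(3)(3360) / (2(1 - 7)) = 20160/(-12) = -1680
Hence H_7(x) = 128 x^7 - 1344 x^5 + 3360 x^3 - 1680 x.

H_7(x); series = 128 x^7 - 1344 x^5 + 3360 x^3 - 1680 x


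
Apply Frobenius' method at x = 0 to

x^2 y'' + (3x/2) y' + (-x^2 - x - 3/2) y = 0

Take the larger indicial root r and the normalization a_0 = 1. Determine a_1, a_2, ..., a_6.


Write in Frobenius form y'' + (p(x)/x) y' + (q(x)/x^2) y = 0:
  p(x) = 3/2,  q(x) = -x^2 - x - 3/2.
Indicial equation: r(r-1) + (3/2) r + (-3/2) = 0 -> roots r_1 = 1, r_2 = -3/2.
Take r = r_1 = 1. Let y(x) = x^r sum_{n>=0} a_n x^n with a_0 = 1.
Substitute y = x^r sum a_n x^n and match x^{r+n}. The recurrence is
  D(n) a_n - 1 a_{n-1} - 1 a_{n-2} = 0,  where D(n) = (r+n)(r+n-1) + (3/2)(r+n) + (-3/2).
  a_n = [1 a_{n-1} + 1 a_{n-2}] / D(n).
Since the indicial polynomial factors as (r - r_1)(r - r_2), D(n) = (r_1 + n - r_1)(r_1 + n - r_2) = n(n + 5/2).
Evaluating step by step (a_0 = 1):
  n = 1: D(1) = 1(1 + 5/2) = 7/2; numerator = 1(1) = 1; a_1 = (1)/(7/2) = 2/7
  n = 2: D(2) = 2(2 + 5/2) = 9; numerator = 1(2/7) + 1(1) = 9/7; a_2 = (9/7)/(9) = 1/7
  n = 3: D(3) = 3(3 + 5/2) = 33/2; numerator = 1(1/7) + 1(2/7) = 3/7; a_3 = (3/7)/(33/2) = 2/77
  n = 4: D(4) = 4(4 + 5/2) = 26; numerator = 1(2/77) + 1(1/7) = 13/77; a_4 = (13/77)/(26) = 1/154
  n = 5: D(5) = 5(5 + 5/2) = 75/2; numerator = 1(1/154) + 1(2/77) = 5/154; a_5 = (5/154)/(75/2) = 1/1155
  n = 6: D(6) = 6(6 + 5/2) = 51; numerator = 1(1/1155) + 1(1/154) = 17/2310; a_6 = (17/2310)/(51) = 1/6930

r = 1; a_0 = 1; a_1 = 2/7; a_2 = 1/7; a_3 = 2/77; a_4 = 1/154; a_5 = 1/1155; a_6 = 1/6930


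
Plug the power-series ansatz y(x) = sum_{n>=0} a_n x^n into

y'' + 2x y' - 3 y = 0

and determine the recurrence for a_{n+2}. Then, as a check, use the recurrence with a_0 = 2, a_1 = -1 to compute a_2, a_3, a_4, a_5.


Substitute y = sum_n a_n x^n.
y''(x) has coefficient (n+2)(n+1) a_{n+2} at x^n;
2 x y'(x) has coefficient 2 n a_n at x^n (shift);
-3 y(x) has coefficient -3 a_n at x^n.
Matching x^n: (n+2)(n+1) a_{n+2} + (2n - 3) a_n = 0.
Thus a_{n+2} = (-2n + 3) / ((n+1)(n+2)) * a_n.

Check with a_0 = 2, a_1 = -1 (apply the recurrence for n = 0, 1, 2, 3): a_0 = 2, a_1 = -1, a_2 = 3, a_3 = -1/6, a_4 = -1/4, a_5 = 1/40.

a_(n+2) = (-2n + 3) / ((n+1)(n+2)) * a_n; check: a_0 = 2, a_1 = -1, a_2 = 3, a_3 = -1/6, a_4 = -1/4, a_5 = 1/40


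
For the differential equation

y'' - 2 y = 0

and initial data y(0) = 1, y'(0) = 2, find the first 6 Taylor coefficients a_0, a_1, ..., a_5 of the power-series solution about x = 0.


Ansatz: y(x) = sum_{n>=0} a_n x^n, so y'(x) = sum_{n>=1} n a_n x^(n-1) and y''(x) = sum_{n>=2} n(n-1) a_n x^(n-2).
Substitute into P(x) y'' + Q(x) y' + R(x) y = 0 with P(x) = 1, Q(x) = 0, R(x) = -2, and match powers of x.
Initial conditions: a_0 = 1, a_1 = 2.
Setting the coefficient of each power of x to zero and solving order by order (substituting the coefficients already found):
  x^0: 2 a_2 - 2 a_0 = 0  ->  2 a_2 = 2 a_0 = 2  ->  a_2 = 1
  x^1: 6 a_3 - 2 a_1 = 0  ->  6 a_3 = 2 a_1 = 4  ->  a_3 = 2/3
  x^2: 12 a_4 - 2 a_2 = 0  ->  12 a_4 = 2 a_2 = 2  ->  a_4 = 1/6
  x^3: 20 a_5 - 2 a_3 = 0  ->  20 a_5 = 2 a_3 = 4/3  ->  a_5 = 1/15
Truncated series: y(x) = 1 + 2 x + x^2 + (2/3) x^3 + (1/6) x^4 + (1/15) x^5 + O(x^6).

a_0 = 1; a_1 = 2; a_2 = 1; a_3 = 2/3; a_4 = 1/6; a_5 = 1/15


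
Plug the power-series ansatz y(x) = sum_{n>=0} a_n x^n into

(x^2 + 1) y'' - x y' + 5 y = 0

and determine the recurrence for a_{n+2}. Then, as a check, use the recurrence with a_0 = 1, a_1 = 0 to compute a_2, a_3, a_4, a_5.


Substitute y = sum_n a_n x^n.
(1 + 1 x^2) y'' contributes (n+2)(n+1) a_{n+2} + n(n-1) a_n at x^n.
-x y'(x) contributes -n a_n at x^n.
5 y(x) contributes 5 a_n at x^n.
Matching x^n: (n+2)(n+1) a_{n+2} + (n(n-1) - n + 5) a_n = 0.
Thus a_{n+2} = (-n(n-1) + n - 5) / ((n+1)(n+2)) * a_n.

Check with a_0 = 1, a_1 = 0 (apply the recurrence for n = 0, 1, 2, 3): a_0 = 1, a_1 = 0, a_2 = -5/2, a_3 = 0, a_4 = 25/24, a_5 = 0.

a_(n+2) = (-n(n-1) + n - 5) / ((n+1)(n+2)) * a_n; check: a_0 = 1, a_1 = 0, a_2 = -5/2, a_3 = 0, a_4 = 25/24, a_5 = 0


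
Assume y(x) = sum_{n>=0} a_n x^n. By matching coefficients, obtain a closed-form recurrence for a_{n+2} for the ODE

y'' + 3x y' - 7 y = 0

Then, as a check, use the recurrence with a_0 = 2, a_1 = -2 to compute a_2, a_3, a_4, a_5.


Substitute y = sum_n a_n x^n.
y''(x) has coefficient (n+2)(n+1) a_{n+2} at x^n;
3 x y'(x) has coefficient 3 n a_n at x^n (shift);
-7 y(x) has coefficient -7 a_n at x^n.
Matching x^n: (n+2)(n+1) a_{n+2} + (3n - 7) a_n = 0.
Thus a_{n+2} = (-3n + 7) / ((n+1)(n+2)) * a_n.

Check with a_0 = 2, a_1 = -2 (apply the recurrence for n = 0, 1, 2, 3): a_0 = 2, a_1 = -2, a_2 = 7, a_3 = -4/3, a_4 = 7/12, a_5 = 2/15.

a_(n+2) = (-3n + 7) / ((n+1)(n+2)) * a_n; check: a_0 = 2, a_1 = -2, a_2 = 7, a_3 = -4/3, a_4 = 7/12, a_5 = 2/15


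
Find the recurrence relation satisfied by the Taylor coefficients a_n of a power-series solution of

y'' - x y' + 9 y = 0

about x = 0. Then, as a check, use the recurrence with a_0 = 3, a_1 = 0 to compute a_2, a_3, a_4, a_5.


Substitute y = sum_n a_n x^n.
y''(x) has coefficient (n+2)(n+1) a_{n+2} at x^n;
-x y'(x) has coefficient -n a_n at x^n (shift);
9 y(x) has coefficient 9 a_n at x^n.
Matching x^n: (n+2)(n+1) a_{n+2} + (-n + 9) a_n = 0.
Thus a_{n+2} = (n - 9) / ((n+1)(n+2)) * a_n.

Check with a_0 = 3, a_1 = 0 (apply the recurrence for n = 0, 1, 2, 3): a_0 = 3, a_1 = 0, a_2 = -27/2, a_3 = 0, a_4 = 63/8, a_5 = 0.

a_(n+2) = (n - 9) / ((n+1)(n+2)) * a_n; check: a_0 = 3, a_1 = 0, a_2 = -27/2, a_3 = 0, a_4 = 63/8, a_5 = 0


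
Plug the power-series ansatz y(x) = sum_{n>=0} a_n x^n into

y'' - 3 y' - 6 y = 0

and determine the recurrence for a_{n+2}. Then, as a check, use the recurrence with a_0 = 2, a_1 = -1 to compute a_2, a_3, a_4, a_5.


Substitute y = sum_n a_n x^n.
y''(x) has coefficient (n+2)(n+1) a_{n+2} at x^n;
-3 y'(x) has coefficient -3 (n+1) a_{n+1} at x^n;
-6 y(x) has coefficient -6 a_n at x^n.
Matching x^n: (n+2)(n+1) a_{n+2} - 3 (n+1) a_{n+1} - 6 a_n = 0.
Thus a_{n+2} = [3 (n+1) a_{n+1} + 6 a_n] / ((n+1)(n+2)).

Check with a_0 = 2, a_1 = -1 (apply the recurrence for n = 0, 1, 2, 3): a_0 = 2, a_1 = -1, a_2 = 9/2, a_3 = 7/2, a_4 = 39/8, a_5 = 159/40.

a_(n+2) = [3 (n+1) a_(n+1) + 6 a_n] / ((n+1)(n+2)); check: a_0 = 2, a_1 = -1, a_2 = 9/2, a_3 = 7/2, a_4 = 39/8, a_5 = 159/40


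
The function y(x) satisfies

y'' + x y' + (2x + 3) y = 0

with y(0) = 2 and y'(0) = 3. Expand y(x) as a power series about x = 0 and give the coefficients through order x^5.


Ansatz: y(x) = sum_{n>=0} a_n x^n, so y'(x) = sum_{n>=1} n a_n x^(n-1) and y''(x) = sum_{n>=2} n(n-1) a_n x^(n-2).
Substitute into P(x) y'' + Q(x) y' + R(x) y = 0 with P(x) = 1, Q(x) = x, R(x) = 2x + 3, and match powers of x.
Initial conditions: a_0 = 2, a_1 = 3.
Setting the coefficient of each power of x to zero and solving order by order (substituting the coefficients already found):
  x^0: 2 a_2 + 3 a_0 = 0  ->  2 a_2 = -3 a_0 = -6  ->  a_2 = -3
  x^1: 6 a_3 + 4 a_1 + 2 a_0 = 0  ->  6 a_3 = -4 a_1 - 2 a_0 = -16  ->  a_3 = -8/3
  x^2: 12 a_4 + 5 a_2 + 2 a_1 = 0  ->  12 a_4 = -5 a_2 - 2 a_1 = 9  ->  a_4 = 3/4
  x^3: 20 a_5 + 6 a_3 + 2 a_2 = 0  ->  20 a_5 = -6 a_3 - 2 a_2 = 22  ->  a_5 = 11/10
Truncated series: y(x) = 2 + 3 x - 3 x^2 - (8/3) x^3 + (3/4) x^4 + (11/10) x^5 + O(x^6).

a_0 = 2; a_1 = 3; a_2 = -3; a_3 = -8/3; a_4 = 3/4; a_5 = 11/10


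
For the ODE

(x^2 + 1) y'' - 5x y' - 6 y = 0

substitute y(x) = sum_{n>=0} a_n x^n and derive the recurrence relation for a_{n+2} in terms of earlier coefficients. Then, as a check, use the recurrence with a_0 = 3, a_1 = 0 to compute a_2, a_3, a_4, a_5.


Substitute y = sum_n a_n x^n.
(1 + 1 x^2) y'' contributes (n+2)(n+1) a_{n+2} + n(n-1) a_n at x^n.
-5 x y'(x) contributes -5 n a_n at x^n.
-6 y(x) contributes -6 a_n at x^n.
Matching x^n: (n+2)(n+1) a_{n+2} + (n(n-1) - 5 n - 6) a_n = 0.
Thus a_{n+2} = (-n(n-1) + 5 n + 6) / ((n+1)(n+2)) * a_n.

Check with a_0 = 3, a_1 = 0 (apply the recurrence for n = 0, 1, 2, 3): a_0 = 3, a_1 = 0, a_2 = 9, a_3 = 0, a_4 = 21/2, a_5 = 0.

a_(n+2) = (-n(n-1) + 5 n + 6) / ((n+1)(n+2)) * a_n; check: a_0 = 3, a_1 = 0, a_2 = 9, a_3 = 0, a_4 = 21/2, a_5 = 0


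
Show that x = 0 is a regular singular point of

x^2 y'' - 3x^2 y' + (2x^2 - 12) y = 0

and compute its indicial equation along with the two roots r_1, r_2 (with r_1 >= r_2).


Divide by x^2 to reach normal form y'' + P_1(x) y' + P_2(x) y = 0 with P_1(x) = -3 and P_2(x) = 2 - 12/x^2.
x = 0 is a singular point because the y-coefficient 2 - 12/x^2 has a pole at x = 0.
It is a regular singular point because x P_1(x) = p(x) = -3x and x^2 P_2(x) = q(x) = 2x^2 - 12 are polynomials, hence analytic at x = 0.
p(0) = 0,  q(0) = -12.
Indicial equation: r(r-1) + p(0) r + q(0) = 0, i.e. r^2 + (p(0) - 1) r + q(0) = 0, i.e. r^2 - 1 r - 12 = 0.
Discriminant: (-1)^2 - 4(-12) = 49, so r = (1 ± 7)/2.
Solving: r_1 = 4, r_2 = -3.

indicial: r^2 - 1 r - 12 = 0; roots r_1 = 4, r_2 = -3


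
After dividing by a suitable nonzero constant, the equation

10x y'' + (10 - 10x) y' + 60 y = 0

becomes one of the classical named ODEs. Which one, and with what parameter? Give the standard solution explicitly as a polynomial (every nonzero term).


All three coefficients share the factor 10; dividing through by 10 gives  x y'' + (1 - x) y' + 6 y = 0.
This matches the Laguerre equation x y'' + (1 - x) y' + n y = 0 with n = 6; the polynomial solution is L_6(x).
With y = sum_k a_k x^k, matching x^k gives (k+1)k a_{k+1} + (k+1) a_{k+1} - k a_k + n a_k = 0, i.e. (k+1)^2 a_{k+1} = (k - n) a_k = (k - 6) a_k. The right side vanishes at k = 6, so the series terminates at degree 6.
Standard normalization L_n(0) = 1 gives a_0 = 1. Work upward with a_{k+1} = (k - 6) a_k / (k+1)^2:
  a_1 = (0 - 6)(1) / 1^2 = -6/1 = -6
  a_2 = (1 - 6)(-6) / 2^2 = 30/4 = 15/2
  a_3 = (2 - 6)(15/2) / 3^2 = -30/9 = -10/3
  a_4 = (3 - 6)(-10/3) / 4^2 = 10/16 = 5/8
  a_5 = (4 - 6)(5/8) / 5^2 = (-5/4)/25 = -1/20
  a_6 = (5 - 6)(-1/20) / 6^2 = (1/20)/36 = 1/720
Hence L_6(x) = x^6/720 - x^5/20 + 5 x^4/8 - 10 x^3/3 + 15 x^2/2 - 6 x + 1.

L_6(x); series = x^6/720 - x^5/20 + 5 x^4/8 - 10 x^3/3 + 15 x^2/2 - 6 x + 1


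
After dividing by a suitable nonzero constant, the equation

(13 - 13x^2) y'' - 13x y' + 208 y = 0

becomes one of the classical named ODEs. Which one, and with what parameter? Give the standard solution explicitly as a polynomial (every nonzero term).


All three coefficients share the factor 13; dividing through by 13 gives  (1 - x^2) y'' - x y' + 16 y = 0.
This matches the Chebyshev equation (1 - x^2) y'' - x y' + n^2 y = 0 (note the -x y' term, not -2x y') with n^2 = 16, so n = 4; the polynomial solution is T_4(x).
With y = sum_k a_k x^k, matching x^k gives (k+2)(k+1) a_{k+2} = (k^2 - n^2) a_k = (k - 4)(k + 4) a_k. The right side vanishes at k = 4, so the series with the parity of 4 terminates at degree 4.
Standard normalization: leading coefficient of T_n is 2^(n-1), so a_4 = 2^3 = 8. Work downward with a_k = (k+1)(k+2) a_{k+2} / ((k - 4)(k + 4)):
  a_2 = (3)(4)(8) / ((2 - 4)(2 + 4)) = 96/(-12) = -8
  a_0 = (1)(2)(-8) / ((0 - 4)(0 + 4)) = -16/(-16) = 1
Hence T_4(x) = 8 x^4 - 8 x^2 + 1.

T_4(x); series = 8 x^4 - 8 x^2 + 1


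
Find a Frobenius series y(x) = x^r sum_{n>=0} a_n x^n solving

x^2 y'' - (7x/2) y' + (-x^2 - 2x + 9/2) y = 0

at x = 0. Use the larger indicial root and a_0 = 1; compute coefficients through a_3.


Write in Frobenius form y'' + (p(x)/x) y' + (q(x)/x^2) y = 0:
  p(x) = -7/2,  q(x) = -x^2 - 2x + 9/2.
Indicial equation: r(r-1) + (-7/2) r + (9/2) = 0 -> roots r_1 = 3, r_2 = 3/2.
Take r = r_1 = 3. Let y(x) = x^r sum_{n>=0} a_n x^n with a_0 = 1.
Substitute y = x^r sum a_n x^n and match x^{r+n}. The recurrence is
  D(n) a_n - 2 a_{n-1} - 1 a_{n-2} = 0,  where D(n) = (r+n)(r+n-1) + (-7/2)(r+n) + (9/2).
  a_n = [2 a_{n-1} + 1 a_{n-2}] / D(n).
Since the indicial polynomial factors as (r - r_1)(r - r_2), D(n) = (r_1 + n - r_1)(r_1 + n - r_2) = n(n + 3/2).
Evaluating step by step (a_0 = 1):
  n = 1: D(1) = 1(1 + 3/2) = 5/2; numerator = 2(1) = 2; a_1 = (2)/(5/2) = 4/5
  n = 2: D(2) = 2(2 + 3/2) = 7; numerator = 2(4/5) + 1(1) = 13/5; a_2 = (13/5)/(7) = 13/35
  n = 3: D(3) = 3(3 + 3/2) = 27/2; numerator = 2(13/35) + 1(4/5) = 54/35; a_3 = (54/35)/(27/2) = 4/35

r = 3; a_0 = 1; a_1 = 4/5; a_2 = 13/35; a_3 = 4/35


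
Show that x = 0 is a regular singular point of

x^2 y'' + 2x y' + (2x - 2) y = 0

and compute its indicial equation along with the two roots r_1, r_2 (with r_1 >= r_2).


Divide by x^2 to reach normal form y'' + P_1(x) y' + P_2(x) y = 0 with P_1(x) = 2/x and P_2(x) = 2/x - 2/x^2.
x = 0 is a singular point because the y'-coefficient 2/x has a pole at x = 0 and the y-coefficient 2/x - 2/x^2 has a pole at x = 0.
It is a regular singular point because x P_1(x) = p(x) = 2 and x^2 P_2(x) = q(x) = 2x - 2 are polynomials, hence analytic at x = 0.
p(0) = 2,  q(0) = -2.
Indicial equation: r(r-1) + p(0) r + q(0) = 0, i.e. r^2 + (p(0) - 1) r + q(0) = 0, i.e. r^2 + 1 r - 2 = 0.
Discriminant: (1)^2 - 4(-2) = 9, so r = (-1 ± 3)/2.
Solving: r_1 = 1, r_2 = -2.

indicial: r^2 + 1 r - 2 = 0; roots r_1 = 1, r_2 = -2


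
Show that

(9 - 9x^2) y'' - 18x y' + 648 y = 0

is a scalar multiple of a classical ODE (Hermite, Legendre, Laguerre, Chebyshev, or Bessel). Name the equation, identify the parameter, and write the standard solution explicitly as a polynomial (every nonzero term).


All three coefficients share the factor 9; dividing through by 9 gives  (1 - x^2) y'' - 2x y' + 72 y = 0.
This matches the Legendre equation (1 - x^2) y'' - 2x y' + n(n+1) y = 0 (note the -2x y' term) with n(n+1) = 72, so n = 8; the polynomial solution is P_8(x).
With y = sum_k a_k x^k, matching x^k gives (k+2)(k+1) a_{k+2} = [k(k+1) - n(n+1)] a_k = (k - 8)(k + 9) a_k. The right side vanishes at k = 8, so the series with the parity of 8 terminates at degree 8.
Standard normalization (P_n(1) = 1): leading coefficient (2n)!/(2^n (n!)^2) = 20922789888000/(256*1625702400) = 6435/128, so a_8 = 6435/128. Work downward with a_k = (k+1)(k+2) a_{k+2} / ((k - 8)(k + 9)):
  a_6 = (7)(8)(6435/128) / ((6 - 8)(6 + 9)) = (45045/16)/(-30) = -3003/32
  a_4 = (5)(6)(-3003/32) / ((4 - 8)(4 + 9)) = (-45045/16)/(-52) = 3465/64
  a_2 = (3)(4)(3465/64) / ((2 - 8)(2 + 9)) = (10395/16)/(-66) = -315/32
  a_0 = (1)(2)(-315/32) / ((0 - 8)(0 + 9)) = (-315/16)/(-72) = 35/128
Hence P_8(x) = 6435 x^8/128 - 3003 x^6/32 + 3465 x^4/64 - 315 x^2/32 + 35/128.

P_8(x); series = 6435 x^8/128 - 3003 x^6/32 + 3465 x^4/64 - 315 x^2/32 + 35/128


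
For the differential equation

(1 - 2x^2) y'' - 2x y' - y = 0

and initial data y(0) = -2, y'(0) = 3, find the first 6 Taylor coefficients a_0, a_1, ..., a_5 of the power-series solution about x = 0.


Ansatz: y(x) = sum_{n>=0} a_n x^n, so y'(x) = sum_{n>=1} n a_n x^(n-1) and y''(x) = sum_{n>=2} n(n-1) a_n x^(n-2).
Substitute into P(x) y'' + Q(x) y' + R(x) y = 0 with P(x) = 1 - 2x^2, Q(x) = -2x, R(x) = -1, and match powers of x.
Initial conditions: a_0 = -2, a_1 = 3.
Setting the coefficient of each power of x to zero and solving order by order (substituting the coefficients already found):
  x^0: 2 a_2 - a_0 = 0  ->  2 a_2 = a_0 = -2  ->  a_2 = -1
  x^1: 6 a_3 - 3 a_1 = 0  ->  6 a_3 = 3 a_1 = 9  ->  a_3 = 3/2
  x^2: 12 a_4 - 9 a_2 = 0  ->  12 a_4 = 9 a_2 = -9  ->  a_4 = -3/4
  x^3: 20 a_5 - 19 a_3 = 0  ->  20 a_5 = 19 a_3 = 57/2  ->  a_5 = 57/40
Truncated series: y(x) = -2 + 3 x - x^2 + (3/2) x^3 - (3/4) x^4 + (57/40) x^5 + O(x^6).

a_0 = -2; a_1 = 3; a_2 = -1; a_3 = 3/2; a_4 = -3/4; a_5 = 57/40


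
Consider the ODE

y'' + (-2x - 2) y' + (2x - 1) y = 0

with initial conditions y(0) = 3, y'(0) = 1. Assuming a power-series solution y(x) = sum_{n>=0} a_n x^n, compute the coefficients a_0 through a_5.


Ansatz: y(x) = sum_{n>=0} a_n x^n, so y'(x) = sum_{n>=1} n a_n x^(n-1) and y''(x) = sum_{n>=2} n(n-1) a_n x^(n-2).
Substitute into P(x) y'' + Q(x) y' + R(x) y = 0 with P(x) = 1, Q(x) = -2x - 2, R(x) = 2x - 1, and match powers of x.
Initial conditions: a_0 = 3, a_1 = 1.
Setting the coefficient of each power of x to zero and solving order by order (substituting the coefficients already found):
  x^0: 2 a_2 - 2 a_1 - a_0 = 0  ->  2 a_2 = 2 a_1 + a_0 = 5  ->  a_2 = 5/2
  x^1: 6 a_3 - 4 a_2 - 3 a_1 + 2 a_0 = 0  ->  6 a_3 = 4 a_2 + 3 a_1 - 2 a_0 = 7  ->  a_3 = 7/6
  x^2: 12 a_4 - 6 a_3 - 5 a_2 + 2 a_1 = 0  ->  12 a_4 = 6 a_3 + 5 a_2 - 2 a_1 = 35/2  ->  a_4 = 35/24
  x^3: 20 a_5 - 8 a_4 - 7 a_3 + 2 a_2 = 0  ->  20 a_5 = 8 a_4 + 7 a_3 - 2 a_2 = 89/6  ->  a_5 = 89/120
Truncated series: y(x) = 3 + x + (5/2) x^2 + (7/6) x^3 + (35/24) x^4 + (89/120) x^5 + O(x^6).

a_0 = 3; a_1 = 1; a_2 = 5/2; a_3 = 7/6; a_4 = 35/24; a_5 = 89/120


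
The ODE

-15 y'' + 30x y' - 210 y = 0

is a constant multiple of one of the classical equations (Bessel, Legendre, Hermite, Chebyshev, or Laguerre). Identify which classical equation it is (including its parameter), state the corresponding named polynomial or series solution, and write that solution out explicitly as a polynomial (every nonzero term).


All three coefficients share the factor -15; dividing through by -15 gives  y'' - 2x y' + 14 y = 0.
This matches the Hermite equation y'' - 2x y' + 2n y = 0 with 2n = 14, so n = 7; the polynomial solution is H_7(x).
With y = sum_k a_k x^k, matching x^k gives (k+2)(k+1) a_{k+2} = 2(k - n) a_k = 2(k - 7) a_k. The right side vanishes at k = 7, so the series with the parity of 7 terminates at degree 7.
Standard normalization: leading coefficient of H_n is 2^n, so a_7 = 2^7 = 128. Work downward with a_k = (k+1)(k+2) a_{k+2} / (2(k - n)):
  a_5 = (6)(7)(128) / (2(5 - 7)) = 5376/(-4) = -1344
  a_3 = (4)(5)(-1344) / (2(3 - 7)) = -26880/(-8) = 3360
  a_1 = (2)(3)(3360) / (2(1 - 7)) = 20160/(-12) = -1680
Hence H_7(x) = 128 x^7 - 1344 x^5 + 3360 x^3 - 1680 x.

H_7(x); series = 128 x^7 - 1344 x^5 + 3360 x^3 - 1680 x


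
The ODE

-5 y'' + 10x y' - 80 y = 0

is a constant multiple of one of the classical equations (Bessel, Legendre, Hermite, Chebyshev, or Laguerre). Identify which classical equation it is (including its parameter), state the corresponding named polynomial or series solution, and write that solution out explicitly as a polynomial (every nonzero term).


All three coefficients share the factor -5; dividing through by -5 gives  y'' - 2x y' + 16 y = 0.
This matches the Hermite equation y'' - 2x y' + 2n y = 0 with 2n = 16, so n = 8; the polynomial solution is H_8(x).
With y = sum_k a_k x^k, matching x^k gives (k+2)(k+1) a_{k+2} = 2(k - n) a_k = 2(k - 8) a_k. The right side vanishes at k = 8, so the series with the parity of 8 terminates at degree 8.
Standard normalization: leading coefficient of H_n is 2^n, so a_8 = 2^8 = 256. Work downward with a_k = (k+1)(k+2) a_{k+2} / (2(k - n)):
  a_6 = (7)(8)(256) / (2(6 - 8)) = 14336/(-4) = -3584
  a_4 = (5)(6)(-3584) / (2(4 - 8)) = -107520/(-8) = 13440
  a_2 = (3)(4)(13440) / (2(2 - 8)) = 161280/(-12) = -13440
  a_0 = (1)(2)(-13440) / (2(0 - 8)) = -26880/(-16) = 1680
Hence H_8(x) = 256 x^8 - 3584 x^6 + 13440 x^4 - 13440 x^2 + 1680.

H_8(x); series = 256 x^8 - 3584 x^6 + 13440 x^4 - 13440 x^2 + 1680


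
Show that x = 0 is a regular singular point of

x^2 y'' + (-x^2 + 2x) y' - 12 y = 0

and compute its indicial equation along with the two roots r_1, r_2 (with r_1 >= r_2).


Divide by x^2 to reach normal form y'' + P_1(x) y' + P_2(x) y = 0 with P_1(x) = -1 + 2/x and P_2(x) = -12/x^2.
x = 0 is a singular point because the y'-coefficient -1 + 2/x has a pole at x = 0 and the y-coefficient -12/x^2 has a pole at x = 0.
It is a regular singular point because x P_1(x) = p(x) = 2 - x and x^2 P_2(x) = q(x) = -12 are polynomials, hence analytic at x = 0.
p(0) = 2,  q(0) = -12.
Indicial equation: r(r-1) + p(0) r + q(0) = 0, i.e. r^2 + (p(0) - 1) r + q(0) = 0, i.e. r^2 + 1 r - 12 = 0.
Discriminant: (1)^2 - 4(-12) = 49, so r = (-1 ± 7)/2.
Solving: r_1 = 3, r_2 = -4.

indicial: r^2 + 1 r - 12 = 0; roots r_1 = 3, r_2 = -4


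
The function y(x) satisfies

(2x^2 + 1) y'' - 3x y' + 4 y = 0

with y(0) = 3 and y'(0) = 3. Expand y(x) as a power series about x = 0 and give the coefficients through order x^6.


Ansatz: y(x) = sum_{n>=0} a_n x^n, so y'(x) = sum_{n>=1} n a_n x^(n-1) and y''(x) = sum_{n>=2} n(n-1) a_n x^(n-2).
Substitute into P(x) y'' + Q(x) y' + R(x) y = 0 with P(x) = 2x^2 + 1, Q(x) = -3x, R(x) = 4, and match powers of x.
Initial conditions: a_0 = 3, a_1 = 3.
Setting the coefficient of each power of x to zero and solving order by order (substituting the coefficients already found):
  x^0: 2 a_2 + 4 a_0 = 0  ->  2 a_2 = -4 a_0 = -12  ->  a_2 = -6
  x^1: 6 a_3 + a_1 = 0  ->  6 a_3 = -a_1 = -3  ->  a_3 = -1/2
  x^2: 12 a_4 + 2 a_2 = 0  ->  12 a_4 = -2 a_2 = 12  ->  a_4 = 1
  x^3: 20 a_5 + 7 a_3 = 0  ->  20 a_5 = -7 a_3 = 7/2  ->  a_5 = 7/40
  x^4: 30 a_6 + 16 a_4 = 0  ->  30 a_6 = -16 a_4 = -16  ->  a_6 = -8/15
Truncated series: y(x) = 3 + 3 x - 6 x^2 - (1/2) x^3 + x^4 + (7/40) x^5 - (8/15) x^6 + O(x^7).

a_0 = 3; a_1 = 3; a_2 = -6; a_3 = -1/2; a_4 = 1; a_5 = 7/40; a_6 = -8/15


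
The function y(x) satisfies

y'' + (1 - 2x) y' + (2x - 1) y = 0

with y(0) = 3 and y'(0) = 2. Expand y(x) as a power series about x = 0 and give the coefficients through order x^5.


Ansatz: y(x) = sum_{n>=0} a_n x^n, so y'(x) = sum_{n>=1} n a_n x^(n-1) and y''(x) = sum_{n>=2} n(n-1) a_n x^(n-2).
Substitute into P(x) y'' + Q(x) y' + R(x) y = 0 with P(x) = 1, Q(x) = 1 - 2x, R(x) = 2x - 1, and match powers of x.
Initial conditions: a_0 = 3, a_1 = 2.
Setting the coefficient of each power of x to zero and solving order by order (substituting the coefficients already found):
  x^0: 2 a_2 + a_1 - a_0 = 0  ->  2 a_2 = -a_1 + a_0 = 1  ->  a_2 = 1/2
  x^1: 6 a_3 + 2 a_2 - 3 a_1 + 2 a_0 = 0  ->  6 a_3 = -2 a_2 + 3 a_1 - 2 a_0 = -1  ->  a_3 = -1/6
  x^2: 12 a_4 + 3 a_3 - 5 a_2 + 2 a_1 = 0  ->  12 a_4 = -3 a_3 + 5 a_2 - 2 a_1 = -1  ->  a_4 = -1/12
  x^3: 20 a_5 + 4 a_4 - 7 a_3 + 2 a_2 = 0  ->  20 a_5 = -4 a_4 + 7 a_3 - 2 a_2 = -11/6  ->  a_5 = -11/120
Truncated series: y(x) = 3 + 2 x + (1/2) x^2 - (1/6) x^3 - (1/12) x^4 - (11/120) x^5 + O(x^6).

a_0 = 3; a_1 = 2; a_2 = 1/2; a_3 = -1/6; a_4 = -1/12; a_5 = -11/120


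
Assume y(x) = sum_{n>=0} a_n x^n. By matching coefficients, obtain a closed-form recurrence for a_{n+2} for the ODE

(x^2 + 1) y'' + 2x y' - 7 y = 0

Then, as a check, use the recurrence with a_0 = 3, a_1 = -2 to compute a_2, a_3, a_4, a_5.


Substitute y = sum_n a_n x^n.
(1 + 1 x^2) y'' contributes (n+2)(n+1) a_{n+2} + n(n-1) a_n at x^n.
2 x y'(x) contributes 2 n a_n at x^n.
-7 y(x) contributes -7 a_n at x^n.
Matching x^n: (n+2)(n+1) a_{n+2} + (n(n-1) + 2 n - 7) a_n = 0.
Thus a_{n+2} = (-n(n-1) - 2 n + 7) / ((n+1)(n+2)) * a_n.

Check with a_0 = 3, a_1 = -2 (apply the recurrence for n = 0, 1, 2, 3): a_0 = 3, a_1 = -2, a_2 = 21/2, a_3 = -5/3, a_4 = 7/8, a_5 = 5/12.

a_(n+2) = (-n(n-1) - 2 n + 7) / ((n+1)(n+2)) * a_n; check: a_0 = 3, a_1 = -2, a_2 = 21/2, a_3 = -5/3, a_4 = 7/8, a_5 = 5/12


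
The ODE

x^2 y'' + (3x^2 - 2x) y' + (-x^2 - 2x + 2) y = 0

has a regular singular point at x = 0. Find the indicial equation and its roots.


Divide by x^2 to reach normal form y'' + P_1(x) y' + P_2(x) y = 0 with P_1(x) = 3 - 2/x and P_2(x) = -1 - 2/x + 2/x^2.
x = 0 is a singular point because the y'-coefficient 3 - 2/x has a pole at x = 0 and the y-coefficient -1 - 2/x + 2/x^2 has a pole at x = 0.
It is a regular singular point because x P_1(x) = p(x) = 3x - 2 and x^2 P_2(x) = q(x) = -x^2 - 2x + 2 are polynomials, hence analytic at x = 0.
p(0) = -2,  q(0) = 2.
Indicial equation: r(r-1) + p(0) r + q(0) = 0, i.e. r^2 + (p(0) - 1) r + q(0) = 0, i.e. r^2 - 3 r + 2 = 0.
Discriminant: (-3)^2 - 4(2) = 1, so r = (3 ± 1)/2.
Solving: r_1 = 2, r_2 = 1.

indicial: r^2 - 3 r + 2 = 0; roots r_1 = 2, r_2 = 1


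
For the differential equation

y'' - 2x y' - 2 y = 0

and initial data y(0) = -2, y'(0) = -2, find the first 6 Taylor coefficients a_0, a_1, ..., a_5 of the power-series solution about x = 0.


Ansatz: y(x) = sum_{n>=0} a_n x^n, so y'(x) = sum_{n>=1} n a_n x^(n-1) and y''(x) = sum_{n>=2} n(n-1) a_n x^(n-2).
Substitute into P(x) y'' + Q(x) y' + R(x) y = 0 with P(x) = 1, Q(x) = -2x, R(x) = -2, and match powers of x.
Initial conditions: a_0 = -2, a_1 = -2.
Setting the coefficient of each power of x to zero and solving order by order (substituting the coefficients already found):
  x^0: 2 a_2 - 2 a_0 = 0  ->  2 a_2 = 2 a_0 = -4  ->  a_2 = -2
  x^1: 6 a_3 - 4 a_1 = 0  ->  6 a_3 = 4 a_1 = -8  ->  a_3 = -4/3
  x^2: 12 a_4 - 6 a_2 = 0  ->  12 a_4 = 6 a_2 = -12  ->  a_4 = -1
  x^3: 20 a_5 - 8 a_3 = 0  ->  20 a_5 = 8 a_3 = -32/3  ->  a_5 = -8/15
Truncated series: y(x) = -2 - 2 x - 2 x^2 - (4/3) x^3 - x^4 - (8/15) x^5 + O(x^6).

a_0 = -2; a_1 = -2; a_2 = -2; a_3 = -4/3; a_4 = -1; a_5 = -8/15


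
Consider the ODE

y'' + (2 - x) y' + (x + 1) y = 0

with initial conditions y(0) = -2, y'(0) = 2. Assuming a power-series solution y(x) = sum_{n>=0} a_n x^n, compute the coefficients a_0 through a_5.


Ansatz: y(x) = sum_{n>=0} a_n x^n, so y'(x) = sum_{n>=1} n a_n x^(n-1) and y''(x) = sum_{n>=2} n(n-1) a_n x^(n-2).
Substitute into P(x) y'' + Q(x) y' + R(x) y = 0 with P(x) = 1, Q(x) = 2 - x, R(x) = x + 1, and match powers of x.
Initial conditions: a_0 = -2, a_1 = 2.
Setting the coefficient of each power of x to zero and solving order by order (substituting the coefficients already found):
  x^0: 2 a_2 + 2 a_1 + a_0 = 0  ->  2 a_2 = -2 a_1 - a_0 = -2  ->  a_2 = -1
  x^1: 6 a_3 + 4 a_2 + a_0 = 0  ->  6 a_3 = -4 a_2 - a_0 = 6  ->  a_3 = 1
  x^2: 12 a_4 + 6 a_3 - a_2 + a_1 = 0  ->  12 a_4 = -6 a_3 + a_2 - a_1 = -9  ->  a_4 = -3/4
  x^3: 20 a_5 + 8 a_4 - 2 a_3 + a_2 = 0  ->  20 a_5 = -8 a_4 + 2 a_3 - a_2 = 9  ->  a_5 = 9/20
Truncated series: y(x) = -2 + 2 x - x^2 + x^3 - (3/4) x^4 + (9/20) x^5 + O(x^6).

a_0 = -2; a_1 = 2; a_2 = -1; a_3 = 1; a_4 = -3/4; a_5 = 9/20


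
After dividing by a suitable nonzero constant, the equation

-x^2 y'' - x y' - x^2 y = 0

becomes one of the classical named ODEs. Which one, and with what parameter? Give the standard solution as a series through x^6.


All three coefficients share the factor -1; dividing through by -1 gives  x^2 y'' + x y' + x^2 y = 0.
This matches the Bessel equation x^2 y'' + x y' + (x^2 - nu^2) y = 0 with nu^2 = 0, so nu = 0; the solution bounded at x = 0 is J_0(x).
Frobenius at x = 0: indicial roots ±nu; for r = nu the recurrence k(k + 2nu) c_k = -c_{k-2} gives the standard series J_nu(x) = sum_{k>=0} (-1)^k / (k! (k+nu)!) (x/2)^(2k+nu). Evaluate the first 4 terms:
  k = 0: (-1)^0 / (0! * 0! * 2^0) x^0 = 1/(1*1*1) x^0 = (1) x^0
  k = 1: (-1)^1 / (1! * 1! * 2^2) x^2 = -1/(1*1*4) x^2 = (-1/4) x^2
  k = 2: (-1)^2 / (2! * 2! * 2^4) x^4 = 1/(2*2*16) x^4 = (1/64) x^4
  k = 3: (-1)^3 / (3! * 3! * 2^6) x^6 = -1/(6*6*64) x^6 = (-1/2304) x^6
Hence J_0(x) = -x^6/2304 + x^4/64 - x^2/4 + 1 + ....

J_0(x); series = -x^6/2304 + x^4/64 - x^2/4 + 1
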